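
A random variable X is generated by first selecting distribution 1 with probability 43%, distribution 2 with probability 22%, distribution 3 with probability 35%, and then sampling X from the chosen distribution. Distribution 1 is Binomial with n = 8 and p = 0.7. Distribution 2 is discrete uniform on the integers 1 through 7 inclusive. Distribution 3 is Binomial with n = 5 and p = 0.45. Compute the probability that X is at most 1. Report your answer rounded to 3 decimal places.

Conditional on each component, P(X ≤ 1): 1: 0.00129033; 2: 0.142857; 3: 0.256218.
By total probability, P(X ≤ 1) = 0.43·0.00129033 + 0.22·0.142857 + 0.35·0.256218 = 0.12166.

0.122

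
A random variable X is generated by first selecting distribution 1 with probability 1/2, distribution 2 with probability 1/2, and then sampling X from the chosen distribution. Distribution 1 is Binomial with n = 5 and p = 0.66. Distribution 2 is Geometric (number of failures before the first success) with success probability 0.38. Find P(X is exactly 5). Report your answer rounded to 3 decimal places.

0.080

Conditional on each component, P(X = 5): 1: 0.125233; 2: 0.034813.
By total probability, P(X = 5) = 0.5·0.125233 + 0.5·0.034813 = 0.0800232.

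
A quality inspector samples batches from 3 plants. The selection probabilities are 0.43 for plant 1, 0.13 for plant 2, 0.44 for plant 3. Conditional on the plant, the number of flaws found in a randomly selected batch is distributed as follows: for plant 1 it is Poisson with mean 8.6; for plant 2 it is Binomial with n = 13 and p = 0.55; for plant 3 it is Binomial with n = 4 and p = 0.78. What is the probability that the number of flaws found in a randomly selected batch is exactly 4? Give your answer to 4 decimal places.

Conditional on each plant, P(X = 4): 1: 0.0419614; 2: 0.0495073; 3: 0.370151.
By total probability, P(X = 4) = 0.43·0.0419614 + 0.13·0.0495073 + 0.44·0.370151 = 0.187346.

0.1873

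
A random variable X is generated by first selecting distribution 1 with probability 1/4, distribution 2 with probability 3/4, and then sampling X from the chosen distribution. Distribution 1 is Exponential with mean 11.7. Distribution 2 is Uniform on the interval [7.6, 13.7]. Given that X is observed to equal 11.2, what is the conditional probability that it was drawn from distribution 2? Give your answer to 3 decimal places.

0.937

Likelihoods f(11.2 | ·): 1: 0.0328155; 2: 0.163934.
Posterior ∝ prior × likelihood. Numerator for 2: 0.75·0.163934 = 0.122951.
Normalizing constant: 0.25·0.0328155 + 0.75·0.163934 = 0.131155.
P(2 | observation) = 0.122951 / 0.131155 = 0.937449.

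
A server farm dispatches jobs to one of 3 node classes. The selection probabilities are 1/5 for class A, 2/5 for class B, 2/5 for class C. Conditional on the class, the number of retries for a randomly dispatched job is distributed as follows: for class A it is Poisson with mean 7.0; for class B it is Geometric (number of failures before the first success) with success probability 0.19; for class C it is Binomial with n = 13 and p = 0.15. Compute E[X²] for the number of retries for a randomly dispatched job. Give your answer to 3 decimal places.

29.629

For each component E[X²] = Var + (mean)², giving A: 56; B: 40.6122; C: 5.46.
Overall E[X²] = 0.2·56 + 0.4·40.6122 + 0.4·5.46 = 29.6289.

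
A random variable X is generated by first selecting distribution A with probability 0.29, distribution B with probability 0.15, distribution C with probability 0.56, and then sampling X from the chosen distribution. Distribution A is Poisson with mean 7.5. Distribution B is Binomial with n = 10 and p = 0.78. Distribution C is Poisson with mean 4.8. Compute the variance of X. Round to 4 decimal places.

7.0642

Per component, A: μ=7.5, E[X²]=63.75; B: μ=7.8, E[X²]=62.556; C: μ=4.8, E[X²]=27.84.
E[X] = 0.29·7.5 + 0.15·7.8 + 0.56·4.8 = 6.033.
E[X²] = 0.29·63.75 + 0.15·62.556 + 0.56·27.84 = 43.4613.
Var(X) = E[X²] − (E[X])² = 43.4613 − 36.3971 = 7.06421.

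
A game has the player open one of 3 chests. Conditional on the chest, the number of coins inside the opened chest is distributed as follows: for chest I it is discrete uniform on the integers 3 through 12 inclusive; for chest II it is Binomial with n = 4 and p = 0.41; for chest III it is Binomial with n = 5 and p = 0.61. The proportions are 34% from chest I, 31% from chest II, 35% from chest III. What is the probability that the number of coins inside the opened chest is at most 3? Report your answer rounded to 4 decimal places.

Conditional on each chest, P(X ≤ 3): I: 0.1; II: 0.971742; III: 0.645546.
By total probability, P(X ≤ 3) = 0.34·0.1 + 0.31·0.971742 + 0.35·0.645546 = 0.561181.

0.5612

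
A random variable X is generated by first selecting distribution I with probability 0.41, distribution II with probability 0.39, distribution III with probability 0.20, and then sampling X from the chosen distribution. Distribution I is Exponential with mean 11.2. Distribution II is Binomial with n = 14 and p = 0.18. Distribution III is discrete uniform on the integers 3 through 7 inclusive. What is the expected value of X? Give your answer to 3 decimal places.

Component means — I: 11.2; II: 2.52; III: 5.
E[X] = 0.41·11.2 + 0.39·2.52 + 0.2·5 = 6.5748.

6.575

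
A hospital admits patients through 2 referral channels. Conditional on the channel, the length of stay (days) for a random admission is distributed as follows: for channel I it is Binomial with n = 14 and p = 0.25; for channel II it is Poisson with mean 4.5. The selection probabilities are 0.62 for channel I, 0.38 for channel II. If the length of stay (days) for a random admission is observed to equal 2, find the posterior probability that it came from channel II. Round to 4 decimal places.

0.2768

Likelihoods P(X=2 | ·): I: 0.180159; II: 0.112479.
Posterior ∝ prior × likelihood. Numerator for II: 0.38·0.112479 = 0.0427419.
Normalizing constant: 0.62·0.180159 + 0.38·0.112479 = 0.154441.
P(II | observation) = 0.0427419 / 0.154441 = 0.276753.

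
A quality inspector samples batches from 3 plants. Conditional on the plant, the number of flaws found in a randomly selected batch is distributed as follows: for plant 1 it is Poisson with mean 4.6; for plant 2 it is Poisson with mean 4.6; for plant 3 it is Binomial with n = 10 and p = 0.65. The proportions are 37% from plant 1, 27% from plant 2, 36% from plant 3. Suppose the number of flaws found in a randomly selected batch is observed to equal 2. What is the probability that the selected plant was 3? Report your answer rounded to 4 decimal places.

0.0221

Likelihoods P(X=2 | ·): 1: 0.106348; 2: 0.106348; 3: 0.00428138.
Posterior ∝ prior × likelihood. Numerator for 3: 0.36·0.00428138 = 0.0015413.
Normalizing constant: 0.37·0.106348 + 0.27·0.106348 + 0.36·0.00428138 = 0.0696043.
P(3 | observation) = 0.0015413 / 0.0696043 = 0.0221437.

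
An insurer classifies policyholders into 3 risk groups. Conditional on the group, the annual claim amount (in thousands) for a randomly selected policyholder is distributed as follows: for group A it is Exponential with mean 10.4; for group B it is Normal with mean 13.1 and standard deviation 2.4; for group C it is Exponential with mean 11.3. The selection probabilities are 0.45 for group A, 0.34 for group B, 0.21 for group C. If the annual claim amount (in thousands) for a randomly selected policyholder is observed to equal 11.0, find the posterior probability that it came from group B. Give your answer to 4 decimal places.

Likelihoods f(11.0 | ·): A: 0.03339; B: 0.113356; C: 0.0334316.
Posterior ∝ prior × likelihood. Numerator for B: 0.34·0.113356 = 0.0385411.
Normalizing constant: 0.45·0.03339 + 0.34·0.113356 + 0.21·0.0334316 = 0.0605873.
P(B | observation) = 0.0385411 / 0.0605873 = 0.636126.

0.6361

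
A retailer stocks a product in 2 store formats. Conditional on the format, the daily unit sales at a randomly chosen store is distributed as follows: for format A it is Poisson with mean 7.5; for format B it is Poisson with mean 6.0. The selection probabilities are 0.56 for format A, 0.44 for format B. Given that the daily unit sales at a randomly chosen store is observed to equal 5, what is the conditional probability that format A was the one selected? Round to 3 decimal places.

Likelihoods P(X=5 | ·): A: 0.109375; B: 0.160623.
Posterior ∝ prior × likelihood. Numerator for A: 0.56·0.109375 = 0.0612498.
Normalizing constant: 0.56·0.109375 + 0.44·0.160623 = 0.131924.
P(A | observation) = 0.0612498 / 0.131924 = 0.464281.

0.464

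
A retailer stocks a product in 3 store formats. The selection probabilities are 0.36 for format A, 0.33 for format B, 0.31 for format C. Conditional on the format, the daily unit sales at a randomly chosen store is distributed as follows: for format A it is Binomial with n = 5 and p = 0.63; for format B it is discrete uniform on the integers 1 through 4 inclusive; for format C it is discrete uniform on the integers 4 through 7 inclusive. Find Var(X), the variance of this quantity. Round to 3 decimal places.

Per component, A: μ=3.15, E[X²]=11.088; B: μ=2.5, E[X²]=7.5; C: μ=5.5, E[X²]=31.5.
E[X] = 0.36·3.15 + 0.33·2.5 + 0.31·5.5 = 3.664.
E[X²] = 0.36·11.088 + 0.33·7.5 + 0.31·31.5 = 16.2317.
Var(X) = E[X²] − (E[X])² = 16.2317 − 13.4249 = 2.80678.

2.807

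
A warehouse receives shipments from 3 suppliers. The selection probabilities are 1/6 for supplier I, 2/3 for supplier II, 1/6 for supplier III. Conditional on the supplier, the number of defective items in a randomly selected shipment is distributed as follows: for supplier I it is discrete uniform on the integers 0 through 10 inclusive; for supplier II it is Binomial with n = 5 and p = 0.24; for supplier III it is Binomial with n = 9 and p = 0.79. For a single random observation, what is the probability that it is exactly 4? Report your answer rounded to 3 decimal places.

Conditional on each supplier, P(X = 4): I: 0.0909091; II: 0.0126075; III: 0.0200436.
By total probability, P(X = 4) = 0.166667·0.0909091 + 0.666667·0.0126075 + 0.166667·0.0200436 = 0.0268971.

0.027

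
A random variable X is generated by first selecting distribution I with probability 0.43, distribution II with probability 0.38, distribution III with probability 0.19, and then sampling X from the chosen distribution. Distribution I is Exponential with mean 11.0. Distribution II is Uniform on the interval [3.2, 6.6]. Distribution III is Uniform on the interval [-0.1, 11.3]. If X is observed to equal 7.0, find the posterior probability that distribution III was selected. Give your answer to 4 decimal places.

Likelihoods f(7.0 | ·): I: 0.0481103; II: 0; III: 0.0877193.
Posterior ∝ prior × likelihood. Numerator for III: 0.19·0.0877193 = 0.0166667.
Normalizing constant: 0.43·0.0481103 + 0.38·0 + 0.19·0.0877193 = 0.0373541.
P(III | observation) = 0.0166667 / 0.0373541 = 0.44618.

0.4462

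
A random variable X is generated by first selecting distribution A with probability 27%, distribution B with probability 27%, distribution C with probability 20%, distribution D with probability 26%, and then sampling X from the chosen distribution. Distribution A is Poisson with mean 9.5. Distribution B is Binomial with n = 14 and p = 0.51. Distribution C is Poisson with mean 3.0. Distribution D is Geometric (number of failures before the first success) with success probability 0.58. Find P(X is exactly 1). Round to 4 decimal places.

Conditional on each component, P(X = 1): A: 0.000711092; B: 0.000670266; C: 0.149361; D: 0.2436.
By total probability, P(X = 1) = 0.27·0.000711092 + 0.27·0.000670266 + 0.2·0.149361 + 0.26·0.2436 = 0.0935812.

0.0936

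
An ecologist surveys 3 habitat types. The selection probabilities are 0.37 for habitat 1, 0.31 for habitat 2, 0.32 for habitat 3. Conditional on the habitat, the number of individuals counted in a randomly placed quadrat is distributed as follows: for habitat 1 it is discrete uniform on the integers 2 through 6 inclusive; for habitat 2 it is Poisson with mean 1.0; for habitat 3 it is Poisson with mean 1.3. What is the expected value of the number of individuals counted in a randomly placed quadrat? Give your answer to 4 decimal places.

2.2060

Component means — 1: 4; 2: 1; 3: 1.3.
E[X] = 0.37·4 + 0.31·1 + 0.32·1.3 = 2.206.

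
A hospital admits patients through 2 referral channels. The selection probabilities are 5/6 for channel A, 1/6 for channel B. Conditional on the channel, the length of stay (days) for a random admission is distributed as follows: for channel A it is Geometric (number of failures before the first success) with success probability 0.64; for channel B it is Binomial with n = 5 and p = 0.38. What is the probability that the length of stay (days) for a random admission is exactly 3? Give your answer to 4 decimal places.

Conditional on each channel, P(X = 3): A: 0.0298598; B: 0.210928.
By total probability, P(X = 3) = 0.833333·0.0298598 + 0.166667·0.210928 = 0.0600379.

0.0600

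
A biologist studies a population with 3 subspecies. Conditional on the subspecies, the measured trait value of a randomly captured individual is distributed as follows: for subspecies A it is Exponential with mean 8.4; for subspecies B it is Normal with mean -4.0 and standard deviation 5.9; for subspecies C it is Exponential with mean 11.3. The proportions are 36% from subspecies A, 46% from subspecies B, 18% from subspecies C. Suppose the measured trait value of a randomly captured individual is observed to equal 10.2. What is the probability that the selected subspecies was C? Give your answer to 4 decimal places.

0.3090

Likelihoods f(10.2 | ·): A: 0.0353479; B: 0.00373434; C: 0.0358842.
Posterior ∝ prior × likelihood. Numerator for C: 0.18·0.0358842 = 0.00645916.
Normalizing constant: 0.36·0.0353479 + 0.46·0.00373434 + 0.18·0.0358842 = 0.0209022.
P(C | observation) = 0.00645916 / 0.0209022 = 0.309018.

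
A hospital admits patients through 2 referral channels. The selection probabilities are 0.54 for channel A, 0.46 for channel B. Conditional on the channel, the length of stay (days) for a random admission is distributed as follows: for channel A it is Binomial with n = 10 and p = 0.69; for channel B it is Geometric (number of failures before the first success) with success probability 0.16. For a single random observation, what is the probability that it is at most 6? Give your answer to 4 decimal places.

0.5280

Conditional on each channel, P(X ≤ 6): A: 0.377243; B: 0.70491.
By total probability, P(X ≤ 6) = 0.54·0.377243 + 0.46·0.70491 = 0.52797.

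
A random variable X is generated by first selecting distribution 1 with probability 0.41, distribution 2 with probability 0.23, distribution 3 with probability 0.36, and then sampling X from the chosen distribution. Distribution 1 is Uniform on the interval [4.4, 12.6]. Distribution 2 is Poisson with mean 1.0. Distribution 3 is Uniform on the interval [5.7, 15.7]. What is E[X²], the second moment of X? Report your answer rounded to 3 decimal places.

76.596

For each component E[X²] = Var + (mean)², giving 1: 77.8533; 2: 2; 3: 122.823.
Overall E[X²] = 0.41·77.8533 + 0.23·2 + 0.36·122.823 = 76.5963.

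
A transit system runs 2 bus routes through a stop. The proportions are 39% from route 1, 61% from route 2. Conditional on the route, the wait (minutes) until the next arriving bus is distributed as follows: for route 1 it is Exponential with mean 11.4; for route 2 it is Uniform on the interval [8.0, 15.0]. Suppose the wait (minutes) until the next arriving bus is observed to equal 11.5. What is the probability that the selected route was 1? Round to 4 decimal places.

0.1252

Likelihoods f(11.5 | ·): 1: 0.0319883; 2: 0.142857.
Posterior ∝ prior × likelihood. Numerator for 1: 0.39·0.0319883 = 0.0124754.
Normalizing constant: 0.39·0.0319883 + 0.61·0.142857 = 0.0996183.
P(1 | observation) = 0.0124754 / 0.0996183 = 0.125232.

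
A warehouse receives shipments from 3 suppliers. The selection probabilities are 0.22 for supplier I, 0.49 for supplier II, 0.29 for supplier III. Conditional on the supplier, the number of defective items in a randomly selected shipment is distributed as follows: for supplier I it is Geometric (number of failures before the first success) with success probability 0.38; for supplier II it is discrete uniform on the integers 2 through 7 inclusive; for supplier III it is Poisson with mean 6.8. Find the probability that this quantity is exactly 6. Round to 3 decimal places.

0.131

Conditional on each supplier, P(X = 6): I: 0.0215841; II: 0.166667; III: 0.152939.
By total probability, P(X = 6) = 0.22·0.0215841 + 0.49·0.166667 + 0.29·0.152939 = 0.130768.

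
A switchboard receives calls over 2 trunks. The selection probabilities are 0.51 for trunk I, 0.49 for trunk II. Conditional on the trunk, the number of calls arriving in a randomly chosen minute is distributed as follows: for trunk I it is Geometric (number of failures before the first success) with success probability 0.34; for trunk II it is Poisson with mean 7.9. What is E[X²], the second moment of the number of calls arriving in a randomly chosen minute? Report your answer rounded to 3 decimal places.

39.285

For each component E[X²] = Var + (mean)², giving I: 9.47751; II: 70.31.
Overall E[X²] = 0.51·9.47751 + 0.49·70.31 = 39.2854.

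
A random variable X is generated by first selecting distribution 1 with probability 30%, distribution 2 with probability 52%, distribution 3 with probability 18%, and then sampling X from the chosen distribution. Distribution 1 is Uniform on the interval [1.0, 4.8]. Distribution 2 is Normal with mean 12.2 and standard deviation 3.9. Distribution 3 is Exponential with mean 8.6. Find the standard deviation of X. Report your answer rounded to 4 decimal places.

6.1679

Per component, 1: μ=2.9, E[X²]=9.61333; 2: μ=12.2, E[X²]=164.05; 3: μ=8.6, E[X²]=147.92.
E[X] = 0.3·2.9 + 0.52·12.2 + 0.18·8.6 = 8.762.
E[X²] = 0.3·9.61333 + 0.52·164.05 + 0.18·147.92 = 114.816.
Var(X) = E[X²] − (E[X])² = 114.816 − 76.7726 = 38.043.
SD(X) = √38.043 = 6.1679.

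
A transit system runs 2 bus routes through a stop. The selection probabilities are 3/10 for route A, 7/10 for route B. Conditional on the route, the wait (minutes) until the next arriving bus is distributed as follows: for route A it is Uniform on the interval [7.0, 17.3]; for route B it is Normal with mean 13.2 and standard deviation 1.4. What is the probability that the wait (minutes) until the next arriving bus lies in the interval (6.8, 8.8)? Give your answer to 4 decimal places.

Conditional on each route, P(6.8 < X < 8.8): A: 0.174757; B: 0.000834115.
By total probability, P(6.8 < X < 8.8) = 0.3·0.174757 + 0.7·0.000834115 = 0.0530111.

0.0530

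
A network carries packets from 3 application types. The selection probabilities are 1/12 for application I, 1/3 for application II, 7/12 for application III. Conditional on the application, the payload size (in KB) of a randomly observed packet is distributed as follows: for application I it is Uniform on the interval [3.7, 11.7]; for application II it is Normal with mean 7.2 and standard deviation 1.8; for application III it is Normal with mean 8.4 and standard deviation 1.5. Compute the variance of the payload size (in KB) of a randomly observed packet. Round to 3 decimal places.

3.148

Per component, I: μ=7.7, E[X²]=64.6233; II: μ=7.2, E[X²]=55.08; III: μ=8.4, E[X²]=72.81.
E[X] = 0.0833333·7.7 + 0.333333·7.2 + 0.583333·8.4 = 7.94167.
E[X²] = 0.0833333·64.6233 + 0.333333·55.08 + 0.583333·72.81 = 66.2178.
Var(X) = E[X²] − (E[X])² = 66.2178 − 63.0701 = 3.14771.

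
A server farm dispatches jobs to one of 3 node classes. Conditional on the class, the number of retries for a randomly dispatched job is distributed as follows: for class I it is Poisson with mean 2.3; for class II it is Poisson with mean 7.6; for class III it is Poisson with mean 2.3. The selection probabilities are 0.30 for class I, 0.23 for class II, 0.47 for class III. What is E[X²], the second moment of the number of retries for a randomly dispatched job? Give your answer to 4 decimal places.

20.8771

For each component E[X²] = Var + (mean)², giving I: 7.59; II: 65.36; III: 7.59.
Overall E[X²] = 0.3·7.59 + 0.23·65.36 + 0.47·7.59 = 20.8771.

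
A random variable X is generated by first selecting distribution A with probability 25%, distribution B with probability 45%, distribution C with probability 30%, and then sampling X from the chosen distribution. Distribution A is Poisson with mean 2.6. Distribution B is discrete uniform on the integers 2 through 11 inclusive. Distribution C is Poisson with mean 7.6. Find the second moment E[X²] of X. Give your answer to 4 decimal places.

For each component E[X²] = Var + (mean)², giving A: 9.36; B: 50.5; C: 65.36.
Overall E[X²] = 0.25·9.36 + 0.45·50.5 + 0.3·65.36 = 44.673.

44.6730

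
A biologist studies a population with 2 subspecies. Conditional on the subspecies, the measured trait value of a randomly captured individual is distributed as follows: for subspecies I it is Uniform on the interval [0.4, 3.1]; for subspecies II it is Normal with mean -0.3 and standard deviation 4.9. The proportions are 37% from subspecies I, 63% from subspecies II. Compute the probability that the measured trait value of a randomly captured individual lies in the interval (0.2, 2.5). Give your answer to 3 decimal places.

0.398

Conditional on each subspecies, P(0.2 < X < 2.5): I: 0.777778; II: 0.175508.
By total probability, P(0.2 < X < 2.5) = 0.37·0.777778 + 0.63·0.175508 = 0.398348.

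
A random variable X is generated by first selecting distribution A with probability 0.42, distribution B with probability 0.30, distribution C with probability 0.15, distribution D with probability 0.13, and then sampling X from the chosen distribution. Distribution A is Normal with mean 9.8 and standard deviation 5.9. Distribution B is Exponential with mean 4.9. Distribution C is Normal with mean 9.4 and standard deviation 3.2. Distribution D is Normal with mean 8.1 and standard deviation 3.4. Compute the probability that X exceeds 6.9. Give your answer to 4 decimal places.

0.5629

Conditional on each component, P(X > 6.9): A: 0.688473; B: 0.244592; C: 0.782672; D: 0.637934.
By total probability, P(X > 6.9) = 0.42·0.688473 + 0.3·0.244592 + 0.15·0.782672 + 0.13·0.637934 = 0.562868.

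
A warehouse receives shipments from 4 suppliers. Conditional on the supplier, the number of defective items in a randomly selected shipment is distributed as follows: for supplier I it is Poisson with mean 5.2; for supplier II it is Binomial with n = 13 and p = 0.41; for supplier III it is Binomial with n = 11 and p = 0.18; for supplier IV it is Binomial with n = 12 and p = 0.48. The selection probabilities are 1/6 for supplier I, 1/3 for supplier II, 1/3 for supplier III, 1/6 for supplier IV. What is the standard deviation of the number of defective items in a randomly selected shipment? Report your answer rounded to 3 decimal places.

2.365

Per component, I: μ=5.2, E[X²]=32.24; II: μ=5.33, E[X²]=31.5536; III: μ=1.98, E[X²]=5.544; IV: μ=5.76, E[X²]=36.1728.
E[X] = 0.166667·5.2 + 0.333333·5.33 + 0.333333·1.98 + 0.166667·5.76 = 4.26333.
E[X²] = 0.166667·32.24 + 0.333333·31.5536 + 0.333333·5.544 + 0.166667·36.1728 = 23.768.
Var(X) = E[X²] − (E[X])² = 23.768 − 18.176 = 5.59199.
SD(X) = √5.59199 = 2.36474.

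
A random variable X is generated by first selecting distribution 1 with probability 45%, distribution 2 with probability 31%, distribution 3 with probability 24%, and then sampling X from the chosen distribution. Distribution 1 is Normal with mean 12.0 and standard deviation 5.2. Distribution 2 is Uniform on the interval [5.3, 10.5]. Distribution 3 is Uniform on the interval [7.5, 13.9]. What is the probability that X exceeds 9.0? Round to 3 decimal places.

0.596

Conditional on each component, P(X > 9.0): 1: 0.718004; 2: 0.288462; 3: 0.765625.
By total probability, P(X > 9.0) = 0.45·0.718004 + 0.31·0.288462 + 0.24·0.765625 = 0.596275.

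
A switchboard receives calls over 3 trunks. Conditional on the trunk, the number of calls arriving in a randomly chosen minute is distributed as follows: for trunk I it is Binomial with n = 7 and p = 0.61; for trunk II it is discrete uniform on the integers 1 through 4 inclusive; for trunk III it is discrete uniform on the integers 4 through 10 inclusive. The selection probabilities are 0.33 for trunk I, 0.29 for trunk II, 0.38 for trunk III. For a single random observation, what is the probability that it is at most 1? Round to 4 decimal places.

0.0779

Conditional on each trunk, P(X ≤ 1): I: 0.0163973; II: 0.25; III: 0.
By total probability, P(X ≤ 1) = 0.33·0.0163973 + 0.29·0.25 + 0.38·0 = 0.0779111.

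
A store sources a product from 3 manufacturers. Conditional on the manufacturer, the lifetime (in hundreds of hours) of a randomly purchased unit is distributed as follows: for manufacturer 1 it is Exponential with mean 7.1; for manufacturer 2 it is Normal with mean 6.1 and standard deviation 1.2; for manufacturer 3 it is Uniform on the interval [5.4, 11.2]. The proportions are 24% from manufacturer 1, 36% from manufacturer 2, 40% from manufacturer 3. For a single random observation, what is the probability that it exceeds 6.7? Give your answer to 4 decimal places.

Conditional on each manufacturer, P(X > 6.7): 1: 0.3892; 2: 0.308538; 3: 0.775862.
By total probability, P(X > 6.7) = 0.24·0.3892 + 0.36·0.308538 + 0.4·0.775862 = 0.514826.

0.5148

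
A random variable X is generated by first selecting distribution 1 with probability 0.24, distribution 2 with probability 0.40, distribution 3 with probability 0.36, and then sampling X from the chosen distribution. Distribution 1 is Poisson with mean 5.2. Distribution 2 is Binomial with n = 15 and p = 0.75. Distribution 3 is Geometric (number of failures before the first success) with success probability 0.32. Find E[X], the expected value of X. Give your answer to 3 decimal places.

6.513

Component means — 1: 5.2; 2: 11.25; 3: 2.125.
E[X] = 0.24·5.2 + 0.4·11.25 + 0.36·2.125 = 6.513.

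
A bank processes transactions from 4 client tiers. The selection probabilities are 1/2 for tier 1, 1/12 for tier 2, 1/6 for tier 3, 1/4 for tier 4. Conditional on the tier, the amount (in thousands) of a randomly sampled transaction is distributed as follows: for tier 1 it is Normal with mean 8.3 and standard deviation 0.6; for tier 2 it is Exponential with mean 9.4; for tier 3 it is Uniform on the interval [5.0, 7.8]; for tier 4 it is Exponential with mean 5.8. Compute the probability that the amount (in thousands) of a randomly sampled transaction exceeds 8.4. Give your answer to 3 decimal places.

Conditional on each tier, P(X > 8.4): 1: 0.433816; 2: 0.409173; 3: 0; 4: 0.234975.
By total probability, P(X > 8.4) = 0.5·0.433816 + 0.0833333·0.409173 + 0.166667·0 + 0.25·0.234975 = 0.30975.

0.310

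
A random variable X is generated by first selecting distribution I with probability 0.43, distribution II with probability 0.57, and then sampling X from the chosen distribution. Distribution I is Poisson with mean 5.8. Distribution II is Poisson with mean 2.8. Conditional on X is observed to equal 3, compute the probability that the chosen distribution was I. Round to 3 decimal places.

Likelihoods P(X=3 | ·): I: 0.098452; II: 0.222484.
Posterior ∝ prior × likelihood. Numerator for I: 0.43·0.098452 = 0.0423344.
Normalizing constant: 0.43·0.098452 + 0.57·0.222484 = 0.16915.
P(I | observation) = 0.0423344 / 0.16915 = 0.250277.

0.250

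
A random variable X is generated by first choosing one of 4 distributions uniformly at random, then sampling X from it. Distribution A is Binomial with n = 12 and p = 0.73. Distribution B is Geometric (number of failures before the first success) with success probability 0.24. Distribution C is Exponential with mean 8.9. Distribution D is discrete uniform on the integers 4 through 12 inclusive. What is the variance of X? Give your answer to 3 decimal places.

Per component, A: μ=8.76, E[X²]=79.1028; B: μ=3.16667, E[X²]=23.2222; C: μ=8.9, E[X²]=158.42; D: μ=8, E[X²]=70.6667.
E[X] = 0.25·8.76 + 0.25·3.16667 + 0.25·8.9 + 0.25·8 = 7.20667.
E[X²] = 0.25·79.1028 + 0.25·23.2222 + 0.25·158.42 + 0.25·70.6667 = 82.8529.
Var(X) = E[X²] − (E[X])² = 82.8529 − 51.936 = 30.9169.

30.917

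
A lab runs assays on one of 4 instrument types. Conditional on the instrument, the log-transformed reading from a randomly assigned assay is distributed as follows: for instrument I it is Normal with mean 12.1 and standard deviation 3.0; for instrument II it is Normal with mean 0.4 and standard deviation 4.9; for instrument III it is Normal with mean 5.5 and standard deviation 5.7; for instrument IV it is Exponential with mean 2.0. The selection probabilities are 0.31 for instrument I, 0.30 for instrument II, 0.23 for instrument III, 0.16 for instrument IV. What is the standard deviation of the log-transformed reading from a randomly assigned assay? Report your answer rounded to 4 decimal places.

Per component, I: μ=12.1, E[X²]=155.41; II: μ=0.4, E[X²]=24.17; III: μ=5.5, E[X²]=62.74; IV: μ=2, E[X²]=8.
E[X] = 0.31·12.1 + 0.3·0.4 + 0.23·5.5 + 0.16·2 = 5.456.
E[X²] = 0.31·155.41 + 0.3·24.17 + 0.23·62.74 + 0.16·8 = 71.1383.
Var(X) = E[X²] − (E[X])² = 71.1383 − 29.7679 = 41.3704.
SD(X) = √41.3704 = 6.43198.

6.4320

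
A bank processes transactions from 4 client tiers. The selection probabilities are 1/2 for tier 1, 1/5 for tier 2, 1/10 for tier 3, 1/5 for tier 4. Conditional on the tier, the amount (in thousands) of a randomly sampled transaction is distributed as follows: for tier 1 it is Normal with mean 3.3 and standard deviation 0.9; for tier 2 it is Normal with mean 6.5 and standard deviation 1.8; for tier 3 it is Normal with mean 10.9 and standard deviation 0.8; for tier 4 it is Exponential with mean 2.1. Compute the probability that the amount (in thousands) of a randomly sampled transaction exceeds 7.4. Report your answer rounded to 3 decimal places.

Conditional on each tier, P(X > 7.4): 1: 2.61237e-06; 2: 0.308538; 3: 0.999994; 4: 0.0294869.
By total probability, P(X > 7.4) = 0.5·2.61237e-06 + 0.2·0.308538 + 0.1·0.999994 + 0.2·0.0294869 = 0.167606.

0.168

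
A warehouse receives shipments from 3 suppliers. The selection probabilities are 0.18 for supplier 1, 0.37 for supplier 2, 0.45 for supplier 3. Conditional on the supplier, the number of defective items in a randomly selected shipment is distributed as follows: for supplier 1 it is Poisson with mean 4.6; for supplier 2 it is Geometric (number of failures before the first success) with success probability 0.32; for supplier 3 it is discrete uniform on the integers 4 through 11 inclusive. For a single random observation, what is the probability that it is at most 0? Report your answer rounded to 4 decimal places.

Conditional on each supplier, P(X ≤ 0): 1: 0.0100518; 2: 0.32; 3: 0.
By total probability, P(X ≤ 0) = 0.18·0.0100518 + 0.37·0.32 + 0.45·0 = 0.120209.

0.1202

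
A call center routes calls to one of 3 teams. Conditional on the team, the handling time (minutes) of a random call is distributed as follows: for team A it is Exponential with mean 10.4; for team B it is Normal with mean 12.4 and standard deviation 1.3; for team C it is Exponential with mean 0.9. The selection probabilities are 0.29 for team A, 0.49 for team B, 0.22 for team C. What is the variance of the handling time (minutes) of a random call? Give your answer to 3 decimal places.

Per component, A: μ=10.4, E[X²]=216.32; B: μ=12.4, E[X²]=155.45; C: μ=0.9, E[X²]=1.62.
E[X] = 0.29·10.4 + 0.49·12.4 + 0.22·0.9 = 9.29.
E[X²] = 0.29·216.32 + 0.49·155.45 + 0.22·1.62 = 139.26.
Var(X) = E[X²] − (E[X])² = 139.26 − 86.3041 = 52.9556.

52.956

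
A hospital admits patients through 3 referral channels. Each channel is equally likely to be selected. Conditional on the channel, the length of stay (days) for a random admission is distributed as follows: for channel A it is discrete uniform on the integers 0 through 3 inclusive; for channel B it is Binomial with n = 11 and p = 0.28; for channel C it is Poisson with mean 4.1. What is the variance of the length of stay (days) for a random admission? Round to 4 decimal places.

3.6666

Per component, A: μ=1.5, E[X²]=3.5; B: μ=3.08, E[X²]=11.704; C: μ=4.1, E[X²]=20.91.
E[X] = 0.333333·1.5 + 0.333333·3.08 + 0.333333·4.1 = 2.89333.
E[X²] = 0.333333·3.5 + 0.333333·11.704 + 0.333333·20.91 = 12.038.
Var(X) = E[X²] − (E[X])² = 12.038 − 8.37138 = 3.66662.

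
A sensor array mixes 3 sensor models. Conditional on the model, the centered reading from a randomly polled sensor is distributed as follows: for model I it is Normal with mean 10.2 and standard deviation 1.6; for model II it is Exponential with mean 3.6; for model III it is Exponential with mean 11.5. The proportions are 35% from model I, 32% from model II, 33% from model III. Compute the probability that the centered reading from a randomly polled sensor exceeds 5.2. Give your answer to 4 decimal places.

Conditional on each model, P(X > 5.2): I: 0.999111; II: 0.235877; III: 0.636244.
By total probability, P(X > 5.2) = 0.35·0.999111 + 0.32·0.235877 + 0.33·0.636244 = 0.63513.

0.6351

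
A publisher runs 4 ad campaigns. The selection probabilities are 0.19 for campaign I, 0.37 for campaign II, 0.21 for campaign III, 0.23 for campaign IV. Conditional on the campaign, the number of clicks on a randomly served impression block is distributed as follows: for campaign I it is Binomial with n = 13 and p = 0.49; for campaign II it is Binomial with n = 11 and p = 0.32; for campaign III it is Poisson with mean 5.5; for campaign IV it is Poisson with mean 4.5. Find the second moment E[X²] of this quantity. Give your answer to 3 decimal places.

For each component E[X²] = Var + (mean)², giving I: 43.8256; II: 14.784; III: 35.75; IV: 24.75.
Overall E[X²] = 0.19·43.8256 + 0.37·14.784 + 0.21·35.75 + 0.23·24.75 = 26.9969.

26.997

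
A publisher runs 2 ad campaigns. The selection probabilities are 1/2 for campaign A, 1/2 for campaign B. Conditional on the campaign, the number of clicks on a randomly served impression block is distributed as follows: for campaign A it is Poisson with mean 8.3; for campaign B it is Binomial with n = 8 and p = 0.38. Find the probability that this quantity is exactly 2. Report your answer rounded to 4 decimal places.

0.1191

Conditional on each campaign, P(X = 2): A: 0.00856016; B: 0.229655.
By total probability, P(X = 2) = 0.5·0.00856016 + 0.5·0.229655 = 0.119107.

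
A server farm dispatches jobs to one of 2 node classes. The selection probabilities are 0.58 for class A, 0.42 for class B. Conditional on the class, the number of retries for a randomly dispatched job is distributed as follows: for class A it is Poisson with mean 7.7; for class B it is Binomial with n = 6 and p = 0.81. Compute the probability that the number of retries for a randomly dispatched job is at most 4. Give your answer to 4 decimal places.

0.2030

Conditional on each class, P(X ≤ 4): A: 0.118145; B: 0.320077.
By total probability, P(X ≤ 4) = 0.58·0.118145 + 0.42·0.320077 = 0.202956.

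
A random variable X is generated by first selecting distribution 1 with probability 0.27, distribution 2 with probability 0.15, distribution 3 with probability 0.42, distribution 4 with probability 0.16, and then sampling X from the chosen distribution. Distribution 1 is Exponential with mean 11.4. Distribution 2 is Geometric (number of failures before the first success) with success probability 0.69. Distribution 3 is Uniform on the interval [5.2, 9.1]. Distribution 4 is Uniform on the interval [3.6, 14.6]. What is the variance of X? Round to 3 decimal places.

49.346

Per component, 1: μ=11.4, E[X²]=259.92; 2: μ=0.449275, E[X²]=0.852972; 3: μ=7.15, E[X²]=52.39; 4: μ=9.1, E[X²]=92.8933.
E[X] = 0.27·11.4 + 0.15·0.449275 + 0.42·7.15 + 0.16·9.1 = 7.60439.
E[X²] = 0.27·259.92 + 0.15·0.852972 + 0.42·52.39 + 0.16·92.8933 = 107.173.
Var(X) = E[X²] − (E[X])² = 107.173 − 57.8268 = 49.3463.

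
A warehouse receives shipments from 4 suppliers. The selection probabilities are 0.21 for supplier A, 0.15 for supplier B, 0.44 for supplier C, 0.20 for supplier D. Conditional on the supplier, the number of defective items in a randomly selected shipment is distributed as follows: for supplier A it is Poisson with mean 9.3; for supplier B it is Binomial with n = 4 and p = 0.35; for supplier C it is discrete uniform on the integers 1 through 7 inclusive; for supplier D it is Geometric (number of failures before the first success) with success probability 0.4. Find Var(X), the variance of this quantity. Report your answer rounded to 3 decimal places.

12.713

Per component, A: μ=9.3, E[X²]=95.79; B: μ=1.4, E[X²]=2.87; C: μ=4, E[X²]=20; D: μ=1.5, E[X²]=6.
E[X] = 0.21·9.3 + 0.15·1.4 + 0.44·4 + 0.2·1.5 = 4.223.
E[X²] = 0.21·95.79 + 0.15·2.87 + 0.44·20 + 0.2·6 = 30.5464.
Var(X) = E[X²] − (E[X])² = 30.5464 − 17.8337 = 12.7127.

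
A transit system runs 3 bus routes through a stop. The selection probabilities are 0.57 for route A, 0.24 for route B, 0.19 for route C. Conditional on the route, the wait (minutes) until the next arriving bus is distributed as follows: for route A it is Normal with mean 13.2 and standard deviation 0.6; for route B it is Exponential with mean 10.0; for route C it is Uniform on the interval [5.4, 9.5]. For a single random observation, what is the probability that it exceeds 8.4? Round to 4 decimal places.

Conditional on each route, P(X > 8.4): A: 1; B: 0.431711; C: 0.268293.
By total probability, P(X > 8.4) = 0.57·1 + 0.24·0.431711 + 0.19·0.268293 = 0.724586.

0.7246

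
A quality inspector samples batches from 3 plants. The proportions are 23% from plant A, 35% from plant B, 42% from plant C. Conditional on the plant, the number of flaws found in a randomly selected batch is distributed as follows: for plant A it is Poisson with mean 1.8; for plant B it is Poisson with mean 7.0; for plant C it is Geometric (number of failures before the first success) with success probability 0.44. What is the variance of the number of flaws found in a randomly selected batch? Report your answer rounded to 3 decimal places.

11.104

Per component, A: μ=1.8, E[X²]=5.04; B: μ=7, E[X²]=56; C: μ=1.27273, E[X²]=4.5124.
E[X] = 0.23·1.8 + 0.35·7 + 0.42·1.27273 = 3.39855.
E[X²] = 0.23·5.04 + 0.35·56 + 0.42·4.5124 = 22.6544.
Var(X) = E[X²] − (E[X])² = 22.6544 − 11.5501 = 11.1043.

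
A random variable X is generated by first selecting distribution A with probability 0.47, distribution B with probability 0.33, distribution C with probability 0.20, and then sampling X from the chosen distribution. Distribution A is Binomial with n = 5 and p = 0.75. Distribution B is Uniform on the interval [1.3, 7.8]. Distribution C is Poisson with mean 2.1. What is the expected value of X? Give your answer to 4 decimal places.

Component means — A: 3.75; B: 4.55; C: 2.1.
E[X] = 0.47·3.75 + 0.33·4.55 + 0.2·2.1 = 3.684.

3.6840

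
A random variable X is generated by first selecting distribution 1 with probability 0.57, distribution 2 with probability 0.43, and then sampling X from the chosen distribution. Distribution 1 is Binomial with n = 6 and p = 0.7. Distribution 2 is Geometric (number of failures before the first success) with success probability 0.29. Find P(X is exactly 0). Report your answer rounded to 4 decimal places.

0.1251

Conditional on each component, P(X = 0): 1: 0.000729; 2: 0.29.
By total probability, P(X = 0) = 0.57·0.000729 + 0.43·0.29 = 0.125116.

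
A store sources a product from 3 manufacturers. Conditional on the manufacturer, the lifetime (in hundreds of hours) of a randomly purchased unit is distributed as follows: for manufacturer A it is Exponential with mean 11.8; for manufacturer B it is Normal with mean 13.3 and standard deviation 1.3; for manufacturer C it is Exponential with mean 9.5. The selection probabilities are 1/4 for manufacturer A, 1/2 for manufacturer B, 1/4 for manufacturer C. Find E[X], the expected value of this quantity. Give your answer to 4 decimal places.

Component means — A: 11.8; B: 13.3; C: 9.5.
E[X] = 0.25·11.8 + 0.5·13.3 + 0.25·9.5 = 11.975.

11.9750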